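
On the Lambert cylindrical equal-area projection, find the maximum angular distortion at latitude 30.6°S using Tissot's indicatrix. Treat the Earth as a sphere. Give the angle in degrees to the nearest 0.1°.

The Lambert cylindrical equal-area projection is the cylindrical equal-area projection with its standard parallel at the equator (φ₀ = 0). Cylindrical equal-area (φ₀ = 0°): h = cos φ / cos 0° along meridians, k = cos 0° / cos φ along parallels; h·k = 1.
At 30.6°: h = 0.8607, k = 1.162; principal scales a = 1.162, b = 0.8607.
sin(ω/2) = (a − b)/(a + b) = 0.3010/2.023 = 0.1488, so ω = 2 arcsin(0.1488) ≈ 17.1°.

17.1°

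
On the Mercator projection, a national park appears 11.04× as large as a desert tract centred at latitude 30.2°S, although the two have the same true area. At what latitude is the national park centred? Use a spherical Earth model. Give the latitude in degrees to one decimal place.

On Mercator, (apparent₁)/(apparent₂) = sec²φ₁ / sec²φ₂ when true areas are equal.
cos²φ₂ / cos²φ₁ = 11.04  ⇒  cos φ₁ = cos 30.2° / √11.04 = 0.8643/3.323 = 0.2601.
φ₁ = arccos(0.2601) ≈ 74.9°.

74.9°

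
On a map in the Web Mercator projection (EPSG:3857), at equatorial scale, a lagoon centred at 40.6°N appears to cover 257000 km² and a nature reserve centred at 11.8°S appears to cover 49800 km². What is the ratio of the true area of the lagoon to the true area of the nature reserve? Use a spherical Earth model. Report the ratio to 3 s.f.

Mercator's areal exaggeration is sec²φ; hence true area = (apparent area) · cos²φ.
True area of lagoon: 257000 × cos²(40.6°) = 257000 × 0.5765 = 148200 km².
True area of nature reserve: 49800 × cos²(11.8°) = 49800 × 0.9582 = 47720 km².
Ratio = 148200 / 47720 ≈ 3.10.

3.10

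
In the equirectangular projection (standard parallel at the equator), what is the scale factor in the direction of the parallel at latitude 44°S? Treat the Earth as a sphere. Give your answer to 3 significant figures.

1.39

For the equirectangular projection with φ₀ = 0 (plate carrée), h = 1 along meridians and k = sec φ along parallels.
k = 1/cos 44° = 1/0.7193 = 1.390.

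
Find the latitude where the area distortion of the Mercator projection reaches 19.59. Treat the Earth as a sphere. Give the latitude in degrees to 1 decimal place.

76.9°

Mercator areal scale is sec²φ.
sec²φ = 19.59  ⇒  cos²φ = 0.05105  ⇒  cos φ = 0.2259.
φ = arccos(0.2259) ≈ 76.9°.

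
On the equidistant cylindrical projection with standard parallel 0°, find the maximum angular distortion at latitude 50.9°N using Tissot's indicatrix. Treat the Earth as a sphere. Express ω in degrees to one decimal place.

26.2°

In the plate carrée (x = Rλ, y = Rφ), meridians are true-scale (h = 1) and parallels are stretched by k = sec φ.
At 50.9°: h = 1.000, k = 1.586; principal scales a = 1.586, b = 1.000.
sin(ω/2) = (a − b)/(a + b) = 0.5856/2.586 = 0.2265, so ω = 2 arcsin(0.2265) ≈ 26.2°.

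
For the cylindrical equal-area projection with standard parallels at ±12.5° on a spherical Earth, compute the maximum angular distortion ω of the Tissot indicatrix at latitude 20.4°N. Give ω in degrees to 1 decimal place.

Cylindrical equal-area (φ₀ = 12.5°): h = cos φ / cos 12.5° along meridians, k = cos 12.5° / cos φ along parallels; h·k = 1.
At 20.4°: h = 0.9600, k = 1.042; principal scales a = 1.042, b = 0.9600.
sin(ω/2) = (a − b)/(a + b) = 0.08159/2.002 = 0.04076, so ω = 2 arcsin(0.04076) ≈ 4.7°.

4.7°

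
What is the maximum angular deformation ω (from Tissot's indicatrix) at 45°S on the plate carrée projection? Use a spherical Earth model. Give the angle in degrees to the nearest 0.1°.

For the equirectangular projection with φ₀ = 0 (plate carrée), h = 1 along meridians and k = sec φ along parallels.
At 45°: h = 1.000, k = 1.414; principal scales a = 1.414, b = 1.000.
sin(ω/2) = (a − b)/(a + b) = 0.4142/2.414 = 0.1716, so ω = 2 arcsin(0.1716) ≈ 19.8°.

19.8°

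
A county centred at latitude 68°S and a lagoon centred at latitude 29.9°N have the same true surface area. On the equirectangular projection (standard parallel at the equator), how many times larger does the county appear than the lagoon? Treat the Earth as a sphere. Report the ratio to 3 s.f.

2.31

For the equirectangular projection with φ₀ = 0 (plate carrée), h = 1 along meridians and k = sec φ along parallels.
Areal scale at 68°: h·k = 1.000 × 2.669 = 2.669.
Areal scale at 29.9°: h·k = 1.000 × 1.154 = 1.154.
Ratio = 2.669/1.154 ≈ 2.31.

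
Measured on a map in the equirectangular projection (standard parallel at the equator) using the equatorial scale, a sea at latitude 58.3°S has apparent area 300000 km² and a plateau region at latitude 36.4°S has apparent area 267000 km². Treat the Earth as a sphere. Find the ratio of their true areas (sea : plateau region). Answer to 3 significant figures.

0.734

On the plate carrée, areal scale = h·k = 1 × sec φ, so true area = apparent × cos φ.
True area of sea: 300000 × cos(58.3°) = 300000 × 0.5255 = 157600 km².
True area of plateau region: 267000 × cos(36.4°) = 267000 × 0.8049 = 214900 km².
Ratio = 157600 / 214900 ≈ 0.734.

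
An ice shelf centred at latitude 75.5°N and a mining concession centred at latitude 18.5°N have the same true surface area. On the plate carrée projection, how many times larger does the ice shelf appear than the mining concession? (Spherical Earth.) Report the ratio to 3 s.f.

For the equirectangular projection with φ₀ = 0 (plate carrée), h = 1 along meridians and k = sec φ along parallels.
Areal scale at 75.5°: h·k = 1.000 × 3.994 = 3.994.
Areal scale at 18.5°: h·k = 1.000 × 1.054 = 1.054.
Ratio = 3.994/1.054 ≈ 3.79.

3.79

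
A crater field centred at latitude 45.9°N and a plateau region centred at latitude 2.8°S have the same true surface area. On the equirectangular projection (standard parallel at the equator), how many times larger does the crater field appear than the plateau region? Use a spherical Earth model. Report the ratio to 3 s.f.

In the plate carrée (x = Rλ, y = Rφ), meridians are true-scale (h = 1) and parallels are stretched by k = sec φ.
Areal scale at 45.9°: h·k = 1.000 × 1.437 = 1.437.
Areal scale at 2.8°: h·k = 1.000 × 1.001 = 1.001.
Ratio = 1.437/1.001 ≈ 1.44.

1.44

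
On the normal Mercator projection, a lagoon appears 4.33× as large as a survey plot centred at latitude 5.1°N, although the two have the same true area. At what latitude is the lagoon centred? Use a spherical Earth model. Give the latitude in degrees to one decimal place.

On Mercator, (apparent₁)/(apparent₂) = sec²φ₁ / sec²φ₂ when true areas are equal.
cos²φ₂ / cos²φ₁ = 4.33  ⇒  cos φ₁ = cos 5.1° / √4.33 = 0.9960/2.081 = 0.4787.
φ₁ = arccos(0.4787) ≈ 61.4°.

61.4°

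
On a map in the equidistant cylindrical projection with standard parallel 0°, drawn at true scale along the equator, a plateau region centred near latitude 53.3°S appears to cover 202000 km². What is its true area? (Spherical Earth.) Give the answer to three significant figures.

Plate carrée maps x = Rλ, y = Rφ. The meridian scale is h = 1 and the parallel scale is k = 1/cos φ = sec φ.
Areal scale = h·k = 1 × sec φ; at 53.3°, h = 1.000, k = 1.673, so h·k = 1.673.
True area = apparent / (areal scale) = 202000 / 1.673 ≈ 121000 km².

121000 km²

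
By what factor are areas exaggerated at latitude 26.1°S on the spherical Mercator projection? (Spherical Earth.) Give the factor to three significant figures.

Mercator is conformal, so the point scale is isotropic: h = k = sec φ = 1/cos φ.
Areal scale = k² = sec²φ = 1/cos²(26.1°) = 1/0.8980² = 1.240.

1.24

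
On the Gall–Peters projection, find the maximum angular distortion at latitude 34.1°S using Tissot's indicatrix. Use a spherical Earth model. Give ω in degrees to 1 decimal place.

Gall–Peters is a cylindrical equal-area projection with standard parallels at ±45°. For cylindrical equal-area with standard parallel φ₀, h = cos φ / cos φ₀ and k = cos φ₀ / cos φ, so h·k = 1.
At 34.1°: h = 1.171, k = 0.8539; principal scales a = 1.171, b = 0.8539.
sin(ω/2) = (a − b)/(a + b) = 0.3171/2.025 = 0.1566, so ω = 2 arcsin(0.1566) ≈ 18.0°.

18.0°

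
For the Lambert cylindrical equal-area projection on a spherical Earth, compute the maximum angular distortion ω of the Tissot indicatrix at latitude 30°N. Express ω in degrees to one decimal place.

16.4°

The Lambert cylindrical equal-area projection is the cylindrical equal-area projection with its standard parallel at the equator (φ₀ = 0). For cylindrical equal-area with standard parallel φ₀, h = cos φ / cos φ₀ and k = cos φ₀ / cos φ, so h·k = 1.
At 30°: h = 0.8660, k = 1.155; principal scales a = 1.155, b = 0.8660.
sin(ω/2) = (a − b)/(a + b) = 0.2887/2.021 = 0.1429, so ω = 2 arcsin(0.1429) ≈ 16.4°.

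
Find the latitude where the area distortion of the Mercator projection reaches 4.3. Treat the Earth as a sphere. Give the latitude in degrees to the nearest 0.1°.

61.2°

Mercator areal scale is sec²φ.
sec²φ = 4.3  ⇒  cos²φ = 0.2326  ⇒  cos φ = 0.4822.
φ = arccos(0.4822) ≈ 61.2°.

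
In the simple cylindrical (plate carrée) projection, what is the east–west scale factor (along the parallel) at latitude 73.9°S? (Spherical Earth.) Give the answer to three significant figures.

In the plate carrée (x = Rλ, y = Rφ), meridians are true-scale (h = 1) and parallels are stretched by k = sec φ.
k = 1/cos 73.9° = 1/0.2773 = 3.606.

3.61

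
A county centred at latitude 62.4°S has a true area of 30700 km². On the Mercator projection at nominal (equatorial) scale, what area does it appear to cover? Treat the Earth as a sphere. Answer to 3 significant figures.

143000 km²

Mercator is conformal, so the point scale is isotropic: h = k = sec φ = 1/cos φ.
Areal scale = k² = sec²φ = 1/cos²(62.4°) = 1/0.4633² = 4.659.
Apparent area = 30700 × 4.659 ≈ 143000 km².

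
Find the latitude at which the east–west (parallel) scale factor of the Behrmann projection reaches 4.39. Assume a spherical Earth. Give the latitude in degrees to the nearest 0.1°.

The Behrmann projection is cylindrical equal-area with φ₀ = 30°. Cylindrical equal-area (φ₀ = 30°): h = cos φ / cos 30° along meridians, k = cos 30° / cos φ along parallels; h·k = 1.
k = cos φ₀ / cos φ = 4.39  ⇒  cos φ = cos 30° / 4.39 = 0.1973.
φ = arccos(0.1973) ≈ 78.6°.

78.6°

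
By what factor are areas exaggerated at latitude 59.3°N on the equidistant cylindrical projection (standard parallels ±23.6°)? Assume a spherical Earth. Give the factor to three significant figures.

In the equirectangular projection with standard parallel φ₀ = 23.6° (x = Rλ cos φ₀, y = Rφ), meridians are true-scale (h = 1) and the parallel scale is k = cos φ₀ / cos φ.
Areal scale = h·k = 1 × cos φ₀ / cos φ; at 59.3°, h = 1.000, k = 1.795, so h·k = 1.795.

1.79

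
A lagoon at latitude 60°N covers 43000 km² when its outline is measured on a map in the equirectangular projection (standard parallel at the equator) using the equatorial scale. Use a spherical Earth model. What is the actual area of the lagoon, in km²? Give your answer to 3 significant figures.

21500 km²

Plate carrée maps x = Rλ, y = Rφ. The meridian scale is h = 1 and the parallel scale is k = 1/cos φ = sec φ.
Areal scale = h·k = 1 × sec φ; at 60°, h = 1.000, k = 2.000, so h·k = 2.000.
True area = apparent / (areal scale) = 43000 / 2.000 ≈ 21500 km².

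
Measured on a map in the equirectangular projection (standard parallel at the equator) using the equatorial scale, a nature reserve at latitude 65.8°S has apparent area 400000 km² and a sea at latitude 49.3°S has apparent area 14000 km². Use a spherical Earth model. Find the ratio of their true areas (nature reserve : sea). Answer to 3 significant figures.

On the plate carrée, areal scale = h·k = 1 × sec φ, so true area = apparent × cos φ.
True area of nature reserve: 400000 × cos(65.8°) = 400000 × 0.4099 = 164000 km².
True area of sea: 14000 × cos(49.3°) = 14000 × 0.6521 = 9129 km².
Ratio = 164000 / 9129 ≈ 18.0.

18.0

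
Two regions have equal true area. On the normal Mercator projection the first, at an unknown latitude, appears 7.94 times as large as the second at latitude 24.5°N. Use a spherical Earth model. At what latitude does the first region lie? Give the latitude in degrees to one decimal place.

Mercator areal scale is sec²φ, so apparent-area ratio = sec²φ₁ / sec²φ₂ = cos²φ₂ / cos²φ₁.
cos²φ₂ / cos²φ₁ = 7.94  ⇒  cos φ₁ = cos 24.5° / √7.94 = 0.9100/2.818 = 0.3229.
φ₁ = arccos(0.3229) ≈ 71.2°.

71.2°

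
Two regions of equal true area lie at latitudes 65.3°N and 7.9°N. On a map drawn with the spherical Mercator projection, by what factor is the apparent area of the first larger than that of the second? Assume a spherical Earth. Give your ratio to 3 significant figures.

On Mercator, area is exaggerated by sec²φ = 1/cos²φ.
At 65.3°: sec²(65.3°) = 1/0.4179² = 5.727.
At 7.9°: sec²(7.9°) = 1/0.9905² = 1.019.
Ratio = 5.727/1.019 = cos²(7.9°)/cos²(65.3°) ≈ 5.62.

5.62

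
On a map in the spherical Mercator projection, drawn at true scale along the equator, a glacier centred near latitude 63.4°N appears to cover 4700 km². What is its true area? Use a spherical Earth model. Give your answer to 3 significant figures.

942 km²

Mercator is conformal, so the point scale is isotropic: h = k = sec φ = 1/cos φ.
Areal scale = k² = sec²φ = 1/cos²(63.4°) = 1/0.4478² = 4.988.
True area = apparent / (areal scale) = 4700 / 4.988 ≈ 942 km².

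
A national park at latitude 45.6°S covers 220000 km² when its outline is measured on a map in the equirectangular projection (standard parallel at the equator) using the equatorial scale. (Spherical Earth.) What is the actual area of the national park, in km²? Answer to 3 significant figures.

154000 km²

For the equirectangular projection with φ₀ = 0 (plate carrée), h = 1 along meridians and k = sec φ along parallels.
Areal scale = h·k = 1 × sec φ; at 45.6°, h = 1.000, k = 1.429, so h·k = 1.429.
True area = apparent / (areal scale) = 220000 / 1.429 ≈ 154000 km².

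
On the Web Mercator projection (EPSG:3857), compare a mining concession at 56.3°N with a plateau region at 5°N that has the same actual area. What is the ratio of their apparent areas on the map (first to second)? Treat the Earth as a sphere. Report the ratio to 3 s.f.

3.22

Mercator is conformal with k = sec φ, so areal scale = k² = sec²φ.
At 56.3°: sec²(56.3°) = 1/0.5548² = 3.248.
At 5°: sec²(5°) = 1/0.9962² = 1.008.
Ratio = 3.248/1.008 = cos²(5°)/cos²(56.3°) ≈ 3.22.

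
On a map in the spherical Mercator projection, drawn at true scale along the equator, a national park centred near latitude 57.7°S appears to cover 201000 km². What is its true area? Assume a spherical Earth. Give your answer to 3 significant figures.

57400 km²

Mercator is conformal, so the point scale is isotropic: h = k = sec φ = 1/cos φ.
Areal scale = k² = sec²φ = 1/cos²(57.7°) = 1/0.5344² = 3.502.
True area = apparent / (areal scale) = 201000 / 3.502 ≈ 57400 km².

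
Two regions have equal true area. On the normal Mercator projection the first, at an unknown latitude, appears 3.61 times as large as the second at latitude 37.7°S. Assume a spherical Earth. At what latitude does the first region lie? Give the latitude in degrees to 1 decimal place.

On Mercator, (apparent₁)/(apparent₂) = sec²φ₁ / sec²φ₂ when true areas are equal.
cos²φ₂ / cos²φ₁ = 3.61  ⇒  cos φ₁ = cos 37.7° / √3.61 = 0.7912/1.900 = 0.4164.
φ₁ = arccos(0.4164) ≈ 65.4°.

65.4°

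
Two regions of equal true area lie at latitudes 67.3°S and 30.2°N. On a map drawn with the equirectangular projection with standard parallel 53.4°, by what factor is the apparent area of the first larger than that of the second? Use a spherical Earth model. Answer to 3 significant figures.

With standard parallel φ₀ = 53.4°, the equirectangular projection gives x = Rλ cos φ₀, y = Rφ, so h = 1 and k = cos 53.4° / cos φ.
Areal scale at 67.3°: h·k = 1.000 × 1.545 = 1.545.
Areal scale at 30.2°: h·k = 1.000 × 0.6899 = 0.6899.
Ratio = 1.545/0.6899 ≈ 2.24.

2.24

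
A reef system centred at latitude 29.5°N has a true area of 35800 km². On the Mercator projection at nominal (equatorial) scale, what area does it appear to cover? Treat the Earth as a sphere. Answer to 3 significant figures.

47300 km²

Mercator is conformal, so the point scale is isotropic: h = k = sec φ = 1/cos φ.
Areal scale = k² = sec²φ = 1/cos²(29.5°) = 1/0.8704² = 1.320.
Apparent area = 35800 × 1.320 ≈ 47300 km².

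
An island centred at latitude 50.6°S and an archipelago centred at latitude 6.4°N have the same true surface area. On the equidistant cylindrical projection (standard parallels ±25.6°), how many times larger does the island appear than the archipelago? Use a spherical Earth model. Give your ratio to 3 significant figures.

1.57

The equidistant cylindrical projection with φ₀ = 25.6° has h = 1 (meridians true) and k = cos φ₀ / cos φ along parallels.
Areal scale at 50.6°: h·k = 1.000 × 1.421 = 1.421.
Areal scale at 6.4°: h·k = 1.000 × 0.9075 = 0.9075.
Ratio = 1.421/0.9075 ≈ 1.57.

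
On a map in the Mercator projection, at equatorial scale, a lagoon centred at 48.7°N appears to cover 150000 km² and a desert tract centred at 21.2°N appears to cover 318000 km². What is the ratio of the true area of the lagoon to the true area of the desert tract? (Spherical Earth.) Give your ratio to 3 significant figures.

0.236

Since Mercator area scale is 1/cos²φ, the true area equals the apparent area multiplied by cos²φ.
True area of lagoon: 150000 × cos²(48.7°) = 150000 × 0.4356 = 65340 km².
True area of desert tract: 318000 × cos²(21.2°) = 318000 × 0.8692 = 276400 km².
Ratio = 65340 / 276400 ≈ 0.236.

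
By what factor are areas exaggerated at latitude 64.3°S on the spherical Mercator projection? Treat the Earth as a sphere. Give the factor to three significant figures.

Mercator is conformal, so the point scale is isotropic: h = k = sec φ = 1/cos φ.
Areal scale = k² = sec²φ = 1/cos²(64.3°) = 1/0.4337² = 5.317.

5.32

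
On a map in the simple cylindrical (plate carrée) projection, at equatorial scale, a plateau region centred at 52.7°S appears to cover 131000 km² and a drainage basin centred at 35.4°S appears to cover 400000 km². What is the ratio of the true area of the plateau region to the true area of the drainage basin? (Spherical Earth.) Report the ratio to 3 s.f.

On the plate carrée, areal scale = h·k = 1 × sec φ, so true area = apparent × cos φ.
True area of plateau region: 131000 × cos(52.7°) = 131000 × 0.6060 = 79380 km².
True area of drainage basin: 400000 × cos(35.4°) = 400000 × 0.8151 = 326100 km².
Ratio = 79380 / 326100 ≈ 0.243.

0.243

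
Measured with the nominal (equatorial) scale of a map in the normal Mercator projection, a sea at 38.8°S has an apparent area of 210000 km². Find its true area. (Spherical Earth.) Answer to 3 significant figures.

128000 km²

For Mercator, h = k = sec φ (a conformal cylindrical projection has a single point scale, 1/cos φ).
Areal scale = k² = sec²φ = 1/cos²(38.8°) = 1/0.7793² = 1.646.
True area = apparent / (areal scale) = 210000 / 1.646 ≈ 128000 km².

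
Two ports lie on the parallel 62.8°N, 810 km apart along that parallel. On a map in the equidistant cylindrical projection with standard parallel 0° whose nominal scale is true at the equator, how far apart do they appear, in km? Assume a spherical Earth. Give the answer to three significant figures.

For the equirectangular projection with φ₀ = 0 (plate carrée), h = 1 along meridians and k = sec φ along parallels.
Along the parallel, k = sec 62.8° = 1/0.4571 = 2.188.
Map distance = 810 × 2.188 ≈ 1770 km.

1770 km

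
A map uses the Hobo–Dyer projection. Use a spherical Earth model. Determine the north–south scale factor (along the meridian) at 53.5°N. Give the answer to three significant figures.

The Hobo–Dyer projection is cylindrical equal-area with φ₀ = 37.5°. A cylindrical equal-area projection with standard parallel φ₀ has meridian scale h = cos φ / cos φ₀ and parallel scale k = cos φ₀ / cos φ (so areas are preserved, h·k = 1).
h = cos 53.5° / cos 37.5° = 0.5948/0.7934 = 0.7498.

0.750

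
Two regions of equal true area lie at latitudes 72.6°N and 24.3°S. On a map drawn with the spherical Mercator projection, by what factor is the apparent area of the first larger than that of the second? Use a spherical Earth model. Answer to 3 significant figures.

On Mercator, area is exaggerated by sec²φ = 1/cos²φ.
At 72.6°: sec²(72.6°) = 1/0.2990² = 11.18.
At 24.3°: sec²(24.3°) = 1/0.9114² = 1.204.
Ratio = 11.18/1.204 = cos²(24.3°)/cos²(72.6°) ≈ 9.29.

9.29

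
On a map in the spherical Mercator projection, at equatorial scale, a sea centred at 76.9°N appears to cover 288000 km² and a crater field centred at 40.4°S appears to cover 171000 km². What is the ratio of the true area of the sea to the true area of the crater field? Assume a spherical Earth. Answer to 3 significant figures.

0.149

On Mercator the areal scale is sec²φ, so true area = apparent × cos²φ.
True area of sea: 288000 × cos²(76.9°) = 288000 × 0.05137 = 14790 km².
True area of crater field: 171000 × cos²(40.4°) = 171000 × 0.5799 = 99170 km².
Ratio = 14790 / 99170 ≈ 0.149.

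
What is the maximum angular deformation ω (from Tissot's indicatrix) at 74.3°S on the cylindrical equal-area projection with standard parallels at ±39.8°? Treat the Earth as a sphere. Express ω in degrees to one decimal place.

102.4°

For cylindrical equal-area with standard parallel φ₀, h = cos φ / cos φ₀ and k = cos φ₀ / cos φ, so h·k = 1.
At 74.3°: h = 0.3522, k = 2.839; principal scales a = 2.839, b = 0.3522.
sin(ω/2) = (a − b)/(a + b) = 2.487/3.191 = 0.7793, so ω = 2 arcsin(0.7793) ≈ 102.4°.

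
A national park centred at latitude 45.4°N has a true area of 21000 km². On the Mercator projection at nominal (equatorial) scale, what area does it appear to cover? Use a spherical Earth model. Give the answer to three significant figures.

The Mercator projection is conformal; its linear scale factor is the same in every direction and equals sec φ = 1/cos φ.
Areal scale = k² = sec²φ = 1/cos²(45.4°) = 1/0.7022² = 2.028.
Apparent area = 21000 × 2.028 ≈ 42600 km².

42600 km²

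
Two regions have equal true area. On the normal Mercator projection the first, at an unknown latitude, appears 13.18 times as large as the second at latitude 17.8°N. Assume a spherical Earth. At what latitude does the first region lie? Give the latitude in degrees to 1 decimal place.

On Mercator, (apparent₁)/(apparent₂) = sec²φ₁ / sec²φ₂ when true areas are equal.
cos²φ₂ / cos²φ₁ = 13.18  ⇒  cos φ₁ = cos 17.8° / √13.18 = 0.9521/3.630 = 0.2623.
φ₁ = arccos(0.2623) ≈ 74.8°.

74.8°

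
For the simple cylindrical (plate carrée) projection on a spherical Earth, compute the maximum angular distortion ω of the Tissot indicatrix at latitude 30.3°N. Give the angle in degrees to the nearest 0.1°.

For the equirectangular projection with φ₀ = 0 (plate carrée), h = 1 along meridians and k = sec φ along parallels.
At 30.3°: h = 1.000, k = 1.158; principal scales a = 1.158, b = 1.000.
sin(ω/2) = (a − b)/(a + b) = 0.1582/2.158 = 0.07331, so ω = 2 arcsin(0.07331) ≈ 8.4°.

8.4°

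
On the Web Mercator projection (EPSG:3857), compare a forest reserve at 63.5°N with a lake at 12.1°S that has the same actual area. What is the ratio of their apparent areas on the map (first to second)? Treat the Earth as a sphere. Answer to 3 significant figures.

4.80

Mercator is conformal with k = sec φ, so areal scale = k² = sec²φ.
At 63.5°: sec²(63.5°) = 1/0.4462² = 5.023.
At 12.1°: sec²(12.1°) = 1/0.9778² = 1.046.
Ratio = 5.023/1.046 = cos²(12.1°)/cos²(63.5°) ≈ 4.80.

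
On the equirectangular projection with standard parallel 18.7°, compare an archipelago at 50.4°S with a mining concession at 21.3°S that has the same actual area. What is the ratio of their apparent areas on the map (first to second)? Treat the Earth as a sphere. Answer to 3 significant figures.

In the equirectangular projection with standard parallel φ₀ = 18.7° (x = Rλ cos φ₀, y = Rφ), meridians are true-scale (h = 1) and the parallel scale is k = cos φ₀ / cos φ.
Areal scale at 50.4°: h·k = 1.000 × 1.486 = 1.486.
Areal scale at 21.3°: h·k = 1.000 × 1.017 = 1.017.
Ratio = 1.486/1.017 ≈ 1.46.

1.46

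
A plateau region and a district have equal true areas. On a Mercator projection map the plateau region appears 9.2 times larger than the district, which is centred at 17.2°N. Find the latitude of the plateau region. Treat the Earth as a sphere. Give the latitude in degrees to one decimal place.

71.6°

For equal true areas on Mercator, apparent areas scale as sec²φ, so the ratio is cos²φ₂ / cos²φ₁.
cos²φ₂ / cos²φ₁ = 9.2  ⇒  cos φ₁ = cos 17.2° / √9.2 = 0.9553/3.033 = 0.3149.
φ₁ = arccos(0.3149) ≈ 71.6°.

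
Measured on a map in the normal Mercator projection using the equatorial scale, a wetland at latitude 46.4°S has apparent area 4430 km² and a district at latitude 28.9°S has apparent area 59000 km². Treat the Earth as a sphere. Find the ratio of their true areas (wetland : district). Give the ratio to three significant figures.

On Mercator the areal scale is sec²φ, so true area = apparent × cos²φ.
True area of wetland: 4430 × cos²(46.4°) = 4430 × 0.4756 = 2107 km².
True area of district: 59000 × cos²(28.9°) = 59000 × 0.7664 = 45220 km².
Ratio = 2107 / 45220 ≈ 0.0466.

0.0466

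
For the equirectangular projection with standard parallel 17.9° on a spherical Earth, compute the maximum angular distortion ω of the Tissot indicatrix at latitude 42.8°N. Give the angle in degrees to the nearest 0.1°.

The equidistant cylindrical projection with φ₀ = 17.9° has h = 1 (meridians true) and k = cos φ₀ / cos φ along parallels.
At 42.8°: h = 1.000, k = 1.297; principal scales a = 1.297, b = 1.000.
sin(ω/2) = (a − b)/(a + b) = 0.2969/2.297 = 0.1293, so ω = 2 arcsin(0.1293) ≈ 14.9°.

14.9°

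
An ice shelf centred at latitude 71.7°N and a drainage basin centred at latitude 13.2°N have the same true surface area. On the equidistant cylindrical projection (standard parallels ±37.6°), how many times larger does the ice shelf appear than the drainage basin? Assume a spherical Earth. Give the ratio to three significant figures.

The equidistant cylindrical projection with φ₀ = 37.6° has h = 1 (meridians true) and k = cos φ₀ / cos φ along parallels.
Areal scale at 71.7°: h·k = 1.000 × 2.523 = 2.523.
Areal scale at 13.2°: h·k = 1.000 × 0.8138 = 0.8138.
Ratio = 2.523/0.8138 ≈ 3.10.

3.10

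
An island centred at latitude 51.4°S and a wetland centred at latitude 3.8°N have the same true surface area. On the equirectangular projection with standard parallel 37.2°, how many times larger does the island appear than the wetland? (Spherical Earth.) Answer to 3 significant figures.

1.60

The equidistant cylindrical projection with φ₀ = 37.2° has h = 1 (meridians true) and k = cos φ₀ / cos φ along parallels.
Areal scale at 51.4°: h·k = 1.000 × 1.277 = 1.277.
Areal scale at 3.8°: h·k = 1.000 × 0.7983 = 0.7983.
Ratio = 1.277/0.7983 ≈ 1.60.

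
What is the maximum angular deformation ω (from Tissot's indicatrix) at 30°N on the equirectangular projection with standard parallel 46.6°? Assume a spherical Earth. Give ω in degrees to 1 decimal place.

13.2°

In the equirectangular projection with standard parallel φ₀ = 46.6° (x = Rλ cos φ₀, y = Rφ), meridians are true-scale (h = 1) and the parallel scale is k = cos φ₀ / cos φ.
At 30°: h = 1.000, k = 0.7934; principal scales a = 1.000, b = 0.7934.
sin(ω/2) = (a − b)/(a + b) = 0.2066/1.793 = 0.1152, so ω = 2 arcsin(0.1152) ≈ 13.2°.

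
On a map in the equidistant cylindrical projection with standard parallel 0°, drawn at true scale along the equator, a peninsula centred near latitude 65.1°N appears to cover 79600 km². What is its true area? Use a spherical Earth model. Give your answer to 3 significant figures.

33500 km²

Plate carrée maps x = Rλ, y = Rφ. The meridian scale is h = 1 and the parallel scale is k = 1/cos φ = sec φ.
Areal scale = h·k = 1 × sec φ; at 65.1°, h = 1.000, k = 2.375, so h·k = 2.375.
True area = apparent / (areal scale) = 79600 / 2.375 ≈ 33500 km².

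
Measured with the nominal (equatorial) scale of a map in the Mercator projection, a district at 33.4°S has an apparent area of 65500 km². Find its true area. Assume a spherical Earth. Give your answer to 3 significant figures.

The Mercator projection is conformal; its linear scale factor is the same in every direction and equals sec φ = 1/cos φ.
Areal scale = k² = sec²φ = 1/cos²(33.4°) = 1/0.8348² = 1.435.
True area = apparent / (areal scale) = 65500 / 1.435 ≈ 45700 km².

45700 km²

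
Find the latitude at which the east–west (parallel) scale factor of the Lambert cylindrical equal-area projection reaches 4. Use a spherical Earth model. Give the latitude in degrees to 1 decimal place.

75.5°

The Lambert cylindrical equal-area projection is the cylindrical equal-area projection with its standard parallel at the equator (φ₀ = 0). A cylindrical equal-area projection with standard parallel φ₀ has meridian scale h = cos φ / cos φ₀ and parallel scale k = cos φ₀ / cos φ (so areas are preserved, h·k = 1).
k = cos φ₀ / cos φ = 4  ⇒  cos φ = cos 0° / 4 = 0.2500.
φ = arccos(0.2500) ≈ 75.5°.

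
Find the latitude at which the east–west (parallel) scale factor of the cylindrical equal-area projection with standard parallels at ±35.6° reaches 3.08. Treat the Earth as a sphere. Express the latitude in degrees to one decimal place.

74.7°

For cylindrical equal-area with standard parallel φ₀, h = cos φ / cos φ₀ and k = cos φ₀ / cos φ, so h·k = 1.
k = cos φ₀ / cos φ = 3.08  ⇒  cos φ = cos 35.6° / 3.08 = 0.2640.
φ = arccos(0.2640) ≈ 74.7°.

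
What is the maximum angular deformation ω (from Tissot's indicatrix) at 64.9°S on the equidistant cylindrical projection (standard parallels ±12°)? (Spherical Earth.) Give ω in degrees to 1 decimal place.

The equidistant cylindrical projection with φ₀ = 12° has h = 1 (meridians true) and k = cos φ₀ / cos φ along parallels.
At 64.9°: h = 1.000, k = 2.306; principal scales a = 2.306, b = 1.000.
sin(ω/2) = (a − b)/(a + b) = 1.306/3.306 = 0.3950, so ω = 2 arcsin(0.3950) ≈ 46.5°.

46.5°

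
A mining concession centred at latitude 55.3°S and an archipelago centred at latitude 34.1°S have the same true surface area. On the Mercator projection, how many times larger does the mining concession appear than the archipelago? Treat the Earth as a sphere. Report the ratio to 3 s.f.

2.12

Mercator areal scale is sec²φ.
At 55.3°: sec²(55.3°) = 1/0.5693² = 3.086.
At 34.1°: sec²(34.1°) = 1/0.8281² = 1.458.
Ratio = 3.086/1.458 = cos²(34.1°)/cos²(55.3°) ≈ 2.12.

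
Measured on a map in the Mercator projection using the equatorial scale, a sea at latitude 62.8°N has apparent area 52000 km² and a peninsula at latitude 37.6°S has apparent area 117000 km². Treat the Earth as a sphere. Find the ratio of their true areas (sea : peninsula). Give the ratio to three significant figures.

Mercator's areal exaggeration is sec²φ; hence true area = (apparent area) · cos²φ.
True area of sea: 52000 × cos²(62.8°) = 52000 × 0.2089 = 10860 km².
True area of peninsula: 117000 × cos²(37.6°) = 117000 × 0.6277 = 73440 km².
Ratio = 10860 / 73440 ≈ 0.148.

0.148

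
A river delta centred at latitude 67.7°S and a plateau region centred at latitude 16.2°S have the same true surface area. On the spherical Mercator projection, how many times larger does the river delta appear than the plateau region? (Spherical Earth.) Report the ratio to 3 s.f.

Mercator is conformal with k = sec φ, so areal scale = k² = sec²φ.
At 67.7°: sec²(67.7°) = 1/0.3795² = 6.945.
At 16.2°: sec²(16.2°) = 1/0.9603² = 1.084.
Ratio = 6.945/1.084 = cos²(16.2°)/cos²(67.7°) ≈ 6.40.

6.40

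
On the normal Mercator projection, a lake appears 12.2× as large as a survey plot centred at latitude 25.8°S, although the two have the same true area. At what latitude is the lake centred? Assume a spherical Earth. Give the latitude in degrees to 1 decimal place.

For equal true areas on Mercator, apparent areas scale as sec²φ, so the ratio is cos²φ₂ / cos²φ₁.
cos²φ₂ / cos²φ₁ = 12.2  ⇒  cos φ₁ = cos 25.8° / √12.2 = 0.9003/3.493 = 0.2578.
φ₁ = arccos(0.2578) ≈ 75.1°.

75.1°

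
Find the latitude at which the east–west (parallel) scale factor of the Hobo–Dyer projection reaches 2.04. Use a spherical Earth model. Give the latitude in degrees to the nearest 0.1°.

Hobo–Dyer is a cylindrical equal-area projection with standard parallels at ±37.5°. A cylindrical equal-area projection with standard parallel φ₀ has meridian scale h = cos φ / cos φ₀ and parallel scale k = cos φ₀ / cos φ (so areas are preserved, h·k = 1).
k = cos φ₀ / cos φ = 2.04  ⇒  cos φ = cos 37.5° / 2.04 = 0.3889.
φ = arccos(0.3889) ≈ 67.1°.

67.1°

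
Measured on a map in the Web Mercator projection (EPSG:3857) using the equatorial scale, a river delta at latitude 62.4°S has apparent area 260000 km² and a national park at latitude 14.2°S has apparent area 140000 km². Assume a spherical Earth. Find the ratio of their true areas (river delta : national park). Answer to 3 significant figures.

0.424

Mercator's areal exaggeration is sec²φ; hence true area = (apparent area) · cos²φ.
True area of river delta: 260000 × cos²(62.4°) = 260000 × 0.2146 = 55810 km².
True area of national park: 140000 × cos²(14.2°) = 140000 × 0.9398 = 131600 km².
Ratio = 55810 / 131600 ≈ 0.424.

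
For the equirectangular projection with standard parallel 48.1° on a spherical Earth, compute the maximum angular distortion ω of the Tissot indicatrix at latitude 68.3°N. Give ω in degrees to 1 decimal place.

33.4°

The equidistant cylindrical projection with φ₀ = 48.1° has h = 1 (meridians true) and k = cos φ₀ / cos φ along parallels.
At 68.3°: h = 1.000, k = 1.806; principal scales a = 1.806, b = 1.000.
sin(ω/2) = (a − b)/(a + b) = 0.8062/2.806 = 0.2873, so ω = 2 arcsin(0.2873) ≈ 33.4°.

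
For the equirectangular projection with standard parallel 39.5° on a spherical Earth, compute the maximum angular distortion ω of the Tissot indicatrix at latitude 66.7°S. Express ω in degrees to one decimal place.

37.6°

With standard parallel φ₀ = 39.5°, the equirectangular projection gives x = Rλ cos φ₀, y = Rφ, so h = 1 and k = cos 39.5° / cos φ.
At 66.7°: h = 1.000, k = 1.951; principal scales a = 1.951, b = 1.000.
sin(ω/2) = (a − b)/(a + b) = 0.9508/2.951 = 0.3222, so ω = 2 arcsin(0.3222) ≈ 37.6°.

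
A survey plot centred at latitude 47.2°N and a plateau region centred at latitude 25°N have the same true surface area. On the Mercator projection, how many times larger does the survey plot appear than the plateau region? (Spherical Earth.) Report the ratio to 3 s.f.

Mercator is conformal with k = sec φ, so areal scale = k² = sec²φ.
At 47.2°: sec²(47.2°) = 1/0.6794² = 2.166.
At 25°: sec²(25°) = 1/0.9063² = 1.217.
Ratio = 2.166/1.217 = cos²(25°)/cos²(47.2°) ≈ 1.78.

1.78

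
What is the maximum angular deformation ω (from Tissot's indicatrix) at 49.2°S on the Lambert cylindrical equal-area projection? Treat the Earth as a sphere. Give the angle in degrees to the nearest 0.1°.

The Lambert cylindrical equal-area projection is the cylindrical equal-area projection with its standard parallel at the equator (φ₀ = 0). Cylindrical equal-area (φ₀ = 0°): h = cos φ / cos 0° along meridians, k = cos 0° / cos φ along parallels; h·k = 1.
At 49.2°: h = 0.6534, k = 1.530; principal scales a = 1.530, b = 0.6534.
sin(ω/2) = (a − b)/(a + b) = 0.8770/2.184 = 0.4016, so ω = 2 arcsin(0.4016) ≈ 47.4°.

47.4°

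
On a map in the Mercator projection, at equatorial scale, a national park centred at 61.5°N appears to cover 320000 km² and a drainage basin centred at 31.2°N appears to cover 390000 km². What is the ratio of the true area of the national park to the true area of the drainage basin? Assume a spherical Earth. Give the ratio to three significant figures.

0.255

Mercator's areal exaggeration is sec²φ; hence true area = (apparent area) · cos²φ.
True area of national park: 320000 × cos²(61.5°) = 320000 × 0.2277 = 72860 km².
True area of drainage basin: 390000 × cos²(31.2°) = 390000 × 0.7316 = 285300 km².
Ratio = 72860 / 285300 ≈ 0.255.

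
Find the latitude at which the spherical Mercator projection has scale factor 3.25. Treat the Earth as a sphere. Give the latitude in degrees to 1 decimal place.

72.1°

Mercator scale is k = sec φ = 1/cos φ.
1/cos φ = 3.25  ⇒  cos φ = 0.3077  ⇒  φ = arccos(0.3077) ≈ 72.1°.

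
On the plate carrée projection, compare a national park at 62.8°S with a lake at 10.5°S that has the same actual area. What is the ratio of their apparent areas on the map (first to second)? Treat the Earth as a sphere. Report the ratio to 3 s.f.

In the plate carrée (x = Rλ, y = Rφ), meridians are true-scale (h = 1) and parallels are stretched by k = sec φ.
Areal scale at 62.8°: h·k = 1.000 × 2.188 = 2.188.
Areal scale at 10.5°: h·k = 1.000 × 1.017 = 1.017.
Ratio = 2.188/1.017 ≈ 2.15.

2.15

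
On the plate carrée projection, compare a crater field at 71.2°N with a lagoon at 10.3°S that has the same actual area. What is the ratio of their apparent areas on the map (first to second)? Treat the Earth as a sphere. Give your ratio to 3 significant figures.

In the plate carrée (x = Rλ, y = Rφ), meridians are true-scale (h = 1) and parallels are stretched by k = sec φ.
Areal scale at 71.2°: h·k = 1.000 × 3.103 = 3.103.
Areal scale at 10.3°: h·k = 1.000 × 1.016 = 1.016.
Ratio = 3.103/1.016 ≈ 3.05.

3.05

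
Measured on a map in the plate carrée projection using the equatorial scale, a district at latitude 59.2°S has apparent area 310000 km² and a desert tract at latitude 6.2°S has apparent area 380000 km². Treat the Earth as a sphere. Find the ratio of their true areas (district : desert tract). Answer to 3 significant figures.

Plate carrée has h = 1 and k = sec φ, giving areal scale sec φ; true area = (apparent area) · cos φ.
True area of district: 310000 × cos(59.2°) = 310000 × 0.5120 = 158700 km².
True area of desert tract: 380000 × cos(6.2°) = 380000 × 0.9942 = 377800 km².
Ratio = 158700 / 377800 ≈ 0.420.

0.420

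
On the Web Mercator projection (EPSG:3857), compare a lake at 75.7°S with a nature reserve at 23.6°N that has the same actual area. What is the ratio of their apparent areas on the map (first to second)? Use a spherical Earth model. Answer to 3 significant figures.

Mercator is conformal with k = sec φ, so areal scale = k² = sec²φ.
At 75.7°: sec²(75.7°) = 1/0.2470² = 16.39.
At 23.6°: sec²(23.6°) = 1/0.9164² = 1.191.
Ratio = 16.39/1.191 = cos²(23.6°)/cos²(75.7°) ≈ 13.8.

13.8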